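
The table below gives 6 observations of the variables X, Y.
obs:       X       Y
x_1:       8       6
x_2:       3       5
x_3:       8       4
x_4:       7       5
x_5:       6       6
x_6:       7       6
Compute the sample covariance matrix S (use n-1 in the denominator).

Step 1 — column means:
  mean(X) = (8 + 3 + 8 + 7 + 6 + 7) / 6 = 39/6 = 6.5
  mean(Y) = (6 + 5 + 4 + 5 + 6 + 6) / 6 = 32/6 = 5.3333

Step 2 — sample covariance S[i,j] = (1/(n-1)) · Σ_k (x_{k,i} - mean_i) · (x_{k,j} - mean_j), with n-1 = 5.
  S[X,X] = ((1.5)·(1.5) + (-3.5)·(-3.5) + (1.5)·(1.5) + (0.5)·(0.5) + (-0.5)·(-0.5) + (0.5)·(0.5)) / 5 = 17.5/5 = 3.5
  S[X,Y] = ((1.5)·(0.6667) + (-3.5)·(-0.3333) + (1.5)·(-1.3333) + (0.5)·(-0.3333) + (-0.5)·(0.6667) + (0.5)·(0.6667)) / 5 = 0/5 = 0
  S[Y,Y] = ((0.6667)·(0.6667) + (-0.3333)·(-0.3333) + (-1.3333)·(-1.3333) + (-0.3333)·(-0.3333) + (0.6667)·(0.6667) + (0.6667)·(0.6667)) / 5 = 3.3333/5 = 0.6667

S is symmetric (S[j,i] = S[i,j]). Assembling:

S = [[3.5, 0],
 [0, 0.6667]]


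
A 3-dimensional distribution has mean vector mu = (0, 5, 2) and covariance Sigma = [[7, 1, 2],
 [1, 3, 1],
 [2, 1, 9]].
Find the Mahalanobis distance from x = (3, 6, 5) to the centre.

Step 1 — centre the observation: (x - mu) = (3, 1, 3).

Step 2 — invert Sigma (cofactor / det for 3×3, or solve directly):
  Sigma^{-1} = [[0.1576, -0.0424, -0.0303],
 [-0.0424, 0.3576, -0.0303],
 [-0.0303, -0.0303, 0.1212]].

Step 3 — form the quadratic (x - mu)^T · Sigma^{-1} · (x - mu):
  Sigma^{-1} · (x - mu) = (0.3394, 0.1394, 0.2424).
  (x - mu)^T · [Sigma^{-1} · (x - mu)] = (3)·(0.3394) + (1)·(0.1394) + (3)·(0.2424) = 1.8848.

Step 4 — take square root: d = √(1.8848) ≈ 1.3729.

d(x, mu) = √(1.8848) ≈ 1.3729


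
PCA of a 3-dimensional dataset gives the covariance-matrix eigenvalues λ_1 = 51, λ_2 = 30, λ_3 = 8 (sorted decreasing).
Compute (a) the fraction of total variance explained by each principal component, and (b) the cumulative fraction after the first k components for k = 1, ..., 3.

Step 1 — total variance = trace(Sigma) = Σ λ_i = 51 + 30 + 8 = 89.

Step 2 — fraction explained by component i = λ_i / Σ λ:
  PC1: 51/89 = 0.573
  PC2: 30/89 = 0.3371
  PC3: 8/89 = 0.0899

Step 3 — cumulative fraction after k components = (λ_1 + ... + λ_k) / Σ λ:
  k = 1: 51/89 = 0.573
  k = 2: (51 + 30)/89 = 81/89 = 0.9101
  k = 3: (51 + 30 + 8)/89 = 89/89 = 1

Summary (fraction, with percent):

explained: PC1 0.573 (57.3%), PC2 0.3371 (33.71%), PC3 0.0899 (8.99%);  cumulative: 0.573, 0.9101, 1


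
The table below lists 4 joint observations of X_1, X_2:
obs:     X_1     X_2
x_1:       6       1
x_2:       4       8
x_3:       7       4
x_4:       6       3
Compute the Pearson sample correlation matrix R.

Step 1 — column means:
  mean(X_1) = (6 + 4 + 7 + 6) / 4 = 23/4 = 5.75
  mean(X_2) = (1 + 8 + 4 + 3) / 4 = 16/4 = 4

Step 2 — sample variances and covariances s[i,j] = (1/(n-1)) · Σ_k (x_{k,i} - mean_i) · (x_{k,j} - mean_j), with n-1 = 3:
  s[X_1,X_1] = ((0.25)·(0.25) + (-1.75)·(-1.75) + (1.25)·(1.25) + (0.25)·(0.25)) / 3 = 4.75/3 = 1.5833
  s[X_1,X_2] = ((0.25)·(-3) + (-1.75)·(4) + (1.25)·(0) + (0.25)·(-1)) / 3 = -8/3 = -2.6667
  s[X_2,X_2] = ((-3)·(-3) + (4)·(4) + (0)·(0) + (-1)·(-1)) / 3 = 26/3 = 8.6667
  Sample standard deviations s_i = √(s[i,i]):
  s(X_1) = √(1.5833) = 1.2583
  s(X_2) = √(8.6667) = 2.9439

Step 3 — r_{ij} = s_{ij} / (s_i · s_j):
  r[X_1,X_1] = 1 (diagonal).
  r[X_1,X_2] = -2.6667 / (1.2583 · 2.9439) = -2.6667 / 3.7044 = -0.7199
  r[X_2,X_2] = 1 (diagonal).

R is symmetric with unit diagonal. Assembling:

R = [[1, -0.7199],
 [-0.7199, 1]]


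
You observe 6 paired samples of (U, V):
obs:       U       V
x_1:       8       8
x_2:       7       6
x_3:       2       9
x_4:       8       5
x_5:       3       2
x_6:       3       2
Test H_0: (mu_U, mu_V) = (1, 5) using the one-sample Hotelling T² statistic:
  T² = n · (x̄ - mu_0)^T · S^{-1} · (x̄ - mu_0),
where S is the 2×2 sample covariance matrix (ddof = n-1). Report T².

Step 1 — sample mean vector:
  mean(U) = (8 + 7 + 2 + 8 + 3 + 3) / 6 = 31/6 = 5.1667
  mean(V) = (8 + 6 + 9 + 5 + 2 + 2) / 6 = 32/6 = 5.3333
  x̄ = (5.1667, 5.3333),  deviation x̄ - mu_0 = (5.1667, 5.3333) - (1, 5) = (4.1667, 0.3333).

Step 2 — sample covariance matrix, S[i,j] = (1/(n-1)) · Σ_k (x_{k,i} - mean_i) · (x_{k,j} - mean_j), divisor n-1 = 5:
  S[U,U] = ((2.8333)·(2.8333) + (1.8333)·(1.8333) + (-3.1667)·(-3.1667) + (2.8333)·(2.8333) + (-2.1667)·(-2.1667) + (-2.1667)·(-2.1667)) / 5 = 38.8333/5 = 7.7667
  S[U,V] = ((2.8333)·(2.6667) + (1.8333)·(0.6667) + (-3.1667)·(3.6667) + (2.8333)·(-0.3333) + (-2.1667)·(-3.3333) + (-2.1667)·(-3.3333)) / 5 = 10.6667/5 = 2.1333
  S[V,V] = ((2.6667)·(2.6667) + (0.6667)·(0.6667) + (3.6667)·(3.6667) + (-0.3333)·(-0.3333) + (-3.3333)·(-3.3333) + (-3.3333)·(-3.3333)) / 5 = 43.3333/5 = 8.6667
  S = [[7.7667, 2.1333],
 [2.1333, 8.6667]].

Step 3 — invert S. det(S) = 7.7667·8.6667 - (2.1333)² = 62.76.
  S^{-1} = (1/det) · [[d, -b], [-b, a]] = [[0.1381, -0.034],
 [-0.034, 0.1238]].

Step 4 — quadratic form (x̄ - mu_0)^T · S^{-1} · (x̄ - mu_0):
  S^{-1} · (x̄ - mu_0) = (0.5641, -0.1004),
  (x̄ - mu_0)^T · [...] = (4.1667)·(0.5641) + (0.3333)·(-0.1004) = 2.3168.

Step 5 — scale by n: T² = 6 · 2.3168 = 13.9006.

T² ≈ 13.9006


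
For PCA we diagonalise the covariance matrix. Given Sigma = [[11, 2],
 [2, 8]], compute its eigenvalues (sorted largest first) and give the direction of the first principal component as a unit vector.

Step 1 — characteristic polynomial of 2×2 Sigma:
  det(Sigma - λI) = λ² - trace · λ + det = 0.
  trace = 11 + 8 = 19, det = 11·8 - (2)² = 84.
Step 2 — discriminant:
  Δ = trace² - 4·det = 361 - 336 = 25.
Step 3 — eigenvalues:
  λ = (trace ± √Δ)/2 = (19 ± 5)/2,
  λ_1 = 12,  λ_2 = 7.

Step 4 — unit eigenvector for λ_1: solve (Sigma - λ_1 I)v = 0. First row:
  (11 - 12)·v_x + (2)·v_y = 0, i.e. (-1)·v_x + (2)·v_y = 0,
  so v ∝ (b, λ_1 - a) = (2, 1) = u.
  ||u|| = √((2)² + (1)²) = √(5) ≈ 2.2361,
  v_1 = u/||u|| ≈ (0.8944, 0.4472) (||v_1|| = 1).

λ_1 = 12,  λ_2 = 7;  v_1 ≈ (0.8944, 0.4472)


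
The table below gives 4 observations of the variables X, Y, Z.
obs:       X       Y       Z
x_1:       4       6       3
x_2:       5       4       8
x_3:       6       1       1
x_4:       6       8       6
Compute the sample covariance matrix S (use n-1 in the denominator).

Step 1 — column means:
  mean(X) = (4 + 5 + 6 + 6) / 4 = 21/4 = 5.25
  mean(Y) = (6 + 4 + 1 + 8) / 4 = 19/4 = 4.75
  mean(Z) = (3 + 8 + 1 + 6) / 4 = 18/4 = 4.5

Step 2 — sample covariance S[i,j] = (1/(n-1)) · Σ_k (x_{k,i} - mean_i) · (x_{k,j} - mean_j), with n-1 = 3.
  S[X,X] = ((-1.25)·(-1.25) + (-0.25)·(-0.25) + (0.75)·(0.75) + (0.75)·(0.75)) / 3 = 2.75/3 = 0.9167
  S[X,Y] = ((-1.25)·(1.25) + (-0.25)·(-0.75) + (0.75)·(-3.75) + (0.75)·(3.25)) / 3 = -1.75/3 = -0.5833
  S[X,Z] = ((-1.25)·(-1.5) + (-0.25)·(3.5) + (0.75)·(-3.5) + (0.75)·(1.5)) / 3 = -0.5/3 = -0.1667
  S[Y,Y] = ((1.25)·(1.25) + (-0.75)·(-0.75) + (-3.75)·(-3.75) + (3.25)·(3.25)) / 3 = 26.75/3 = 8.9167
  S[Y,Z] = ((1.25)·(-1.5) + (-0.75)·(3.5) + (-3.75)·(-3.5) + (3.25)·(1.5)) / 3 = 13.5/3 = 4.5
  S[Z,Z] = ((-1.5)·(-1.5) + (3.5)·(3.5) + (-3.5)·(-3.5) + (1.5)·(1.5)) / 3 = 29/3 = 9.6667

S is symmetric (S[j,i] = S[i,j]). Assembling:

S = [[0.9167, -0.5833, -0.1667],
 [-0.5833, 8.9167, 4.5],
 [-0.1667, 4.5, 9.6667]]


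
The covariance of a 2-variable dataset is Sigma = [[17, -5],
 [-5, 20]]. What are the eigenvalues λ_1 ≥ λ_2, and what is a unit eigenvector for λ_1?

Step 1 — characteristic polynomial of 2×2 Sigma:
  det(Sigma - λI) = λ² - trace · λ + det = 0.
  trace = 17 + 20 = 37, det = 17·20 - (-5)² = 315.
Step 2 — discriminant:
  Δ = trace² - 4·det = 1369 - 1260 = 109.
Step 3 — eigenvalues:
  λ = (trace ± √Δ)/2 = (37 ± 10.4403)/2,
  λ_1 = 23.7202,  λ_2 = 13.2798.

Step 4 — unit eigenvector for λ_1: solve (Sigma - λ_1 I)v = 0. First row:
  (17 - 23.7202)·v_x + (-5)·v_y = 0, i.e. (-6.7202)·v_x + (-5)·v_y = 0,
  so v ∝ (b, λ_1 - a) = (-5, 6.7202); multiply by -1 so the first entry is positive: u = (5, -6.7202).
  ||u|| = √((5)² + (-6.7202)²) = √(70.1605) ≈ 8.3762,
  v_1 = u/||u|| ≈ (0.5969, -0.8023) (||v_1|| = 1).

λ_1 = 23.7202,  λ_2 = 13.2798;  v_1 ≈ (0.5969, -0.8023)


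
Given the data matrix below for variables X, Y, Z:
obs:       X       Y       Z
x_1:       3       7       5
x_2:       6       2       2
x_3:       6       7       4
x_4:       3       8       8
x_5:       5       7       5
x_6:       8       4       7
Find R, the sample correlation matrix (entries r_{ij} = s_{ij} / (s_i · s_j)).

Step 1 — column means:
  mean(X) = (3 + 6 + 6 + 3 + 5 + 8) / 6 = 31/6 = 5.1667
  mean(Y) = (7 + 2 + 7 + 8 + 7 + 4) / 6 = 35/6 = 5.8333
  mean(Z) = (5 + 2 + 4 + 8 + 5 + 7) / 6 = 31/6 = 5.1667

Step 2 — sample variances and covariances s[i,j] = (1/(n-1)) · Σ_k (x_{k,i} - mean_i) · (x_{k,j} - mean_j), with n-1 = 5:
  s[X,X] = ((-2.1667)·(-2.1667) + (0.8333)·(0.8333) + (0.8333)·(0.8333) + (-2.1667)·(-2.1667) + (-0.1667)·(-0.1667) + (2.8333)·(2.8333)) / 5 = 18.8333/5 = 3.7667
  s[X,Y] = ((-2.1667)·(1.1667) + (0.8333)·(-3.8333) + (0.8333)·(1.1667) + (-2.1667)·(2.1667) + (-0.1667)·(1.1667) + (2.8333)·(-1.8333)) / 5 = -14.8333/5 = -2.9667
  s[X,Z] = ((-2.1667)·(-0.1667) + (0.8333)·(-3.1667) + (0.8333)·(-1.1667) + (-2.1667)·(2.8333) + (-0.1667)·(-0.1667) + (2.8333)·(1.8333)) / 5 = -4.1667/5 = -0.8333
  s[Y,Y] = ((1.1667)·(1.1667) + (-3.8333)·(-3.8333) + (1.1667)·(1.1667) + (2.1667)·(2.1667) + (1.1667)·(1.1667) + (-1.8333)·(-1.8333)) / 5 = 26.8333/5 = 5.3667
  s[Y,Z] = ((1.1667)·(-0.1667) + (-3.8333)·(-3.1667) + (1.1667)·(-1.1667) + (2.1667)·(2.8333) + (1.1667)·(-0.1667) + (-1.8333)·(1.8333)) / 5 = 13.1667/5 = 2.6333
  s[Z,Z] = ((-0.1667)·(-0.1667) + (-3.1667)·(-3.1667) + (-1.1667)·(-1.1667) + (2.8333)·(2.8333) + (-0.1667)·(-0.1667) + (1.8333)·(1.8333)) / 5 = 22.8333/5 = 4.5667
  Sample standard deviations s_i = √(s[i,i]):
  s(X) = √(3.7667) = 1.9408
  s(Y) = √(5.3667) = 2.3166
  s(Z) = √(4.5667) = 2.137

Step 3 — r_{ij} = s_{ij} / (s_i · s_j):
  r[X,X] = 1 (diagonal).
  r[X,Y] = -2.9667 / (1.9408 · 2.3166) = -2.9667 / 4.496 = -0.6598
  r[X,Z] = -0.8333 / (1.9408 · 2.137) = -0.8333 / 4.1474 = -0.2009
  r[Y,Y] = 1 (diagonal).
  r[Y,Z] = 2.6333 / (2.3166 · 2.137) = 2.6333 / 4.9505 = 0.5319
  r[Z,Z] = 1 (diagonal).

R is symmetric with unit diagonal. Assembling:

R = [[1, -0.6598, -0.2009],
 [-0.6598, 1, 0.5319],
 [-0.2009, 0.5319, 1]]


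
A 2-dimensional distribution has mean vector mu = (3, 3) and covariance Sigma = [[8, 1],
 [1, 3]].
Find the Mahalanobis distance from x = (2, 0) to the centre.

Step 1 — centre the observation: (x - mu) = (-1, -3).

Step 2 — invert Sigma. det(Sigma) = 8·3 - (1)² = 23.
  Sigma^{-1} = (1/det) · [[d, -b], [-b, a]] = [[0.1304, -0.0435],
 [-0.0435, 0.3478]].

Step 3 — form the quadratic (x - mu)^T · Sigma^{-1} · (x - mu):
  Sigma^{-1} · (x - mu) = (0, -1).
  (x - mu)^T · [Sigma^{-1} · (x - mu)] = (-1)·(0) + (-3)·(-1) = 3.

Step 4 — take square root: d = √(3) ≈ 1.7321.

d(x, mu) = √(3) ≈ 1.7321


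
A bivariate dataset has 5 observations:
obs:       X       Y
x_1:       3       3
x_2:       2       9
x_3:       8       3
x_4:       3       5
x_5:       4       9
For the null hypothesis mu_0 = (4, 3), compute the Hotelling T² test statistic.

Step 1 — sample mean vector:
  mean(X) = (3 + 2 + 8 + 3 + 4) / 5 = 20/5 = 4
  mean(Y) = (3 + 9 + 3 + 5 + 9) / 5 = 29/5 = 5.8
  x̄ = (4, 5.8),  deviation x̄ - mu_0 = (4, 5.8) - (4, 3) = (0, 2.8).

Step 2 — sample covariance matrix, S[i,j] = (1/(n-1)) · Σ_k (x_{k,i} - mean_i) · (x_{k,j} - mean_j), divisor n-1 = 4:
  S[X,X] = ((-1)·(-1) + (-2)·(-2) + (4)·(4) + (-1)·(-1) + (0)·(0)) / 4 = 22/4 = 5.5
  S[X,Y] = ((-1)·(-2.8) + (-2)·(3.2) + (4)·(-2.8) + (-1)·(-0.8) + (0)·(3.2)) / 4 = -14/4 = -3.5
  S[Y,Y] = ((-2.8)·(-2.8) + (3.2)·(3.2) + (-2.8)·(-2.8) + (-0.8)·(-0.8) + (3.2)·(3.2)) / 4 = 36.8/4 = 9.2
  S = [[5.5, -3.5],
 [-3.5, 9.2]].

Step 3 — invert S. det(S) = 5.5·9.2 - (-3.5)² = 38.35.
  S^{-1} = (1/det) · [[d, -b], [-b, a]] = [[0.2399, 0.0913],
 [0.0913, 0.1434]].

Step 4 — quadratic form (x̄ - mu_0)^T · S^{-1} · (x̄ - mu_0):
  S^{-1} · (x̄ - mu_0) = (0.2555, 0.4016),
  (x̄ - mu_0)^T · [...] = (0)·(0.2555) + (2.8)·(0.4016) = 1.1244.

Step 5 — scale by n: T² = 5 · 1.1244 = 5.6219.

T² ≈ 5.6219


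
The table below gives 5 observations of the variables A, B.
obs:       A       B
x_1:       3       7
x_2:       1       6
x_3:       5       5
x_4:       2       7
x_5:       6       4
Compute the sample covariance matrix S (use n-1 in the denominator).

Step 1 — column means:
  mean(A) = (3 + 1 + 5 + 2 + 6) / 5 = 17/5 = 3.4
  mean(B) = (7 + 6 + 5 + 7 + 4) / 5 = 29/5 = 5.8

Step 2 — sample covariance S[i,j] = (1/(n-1)) · Σ_k (x_{k,i} - mean_i) · (x_{k,j} - mean_j), with n-1 = 4.
  S[A,A] = ((-0.4)·(-0.4) + (-2.4)·(-2.4) + (1.6)·(1.6) + (-1.4)·(-1.4) + (2.6)·(2.6)) / 4 = 17.2/4 = 4.3
  S[A,B] = ((-0.4)·(1.2) + (-2.4)·(0.2) + (1.6)·(-0.8) + (-1.4)·(1.2) + (2.6)·(-1.8)) / 4 = -8.6/4 = -2.15
  S[B,B] = ((1.2)·(1.2) + (0.2)·(0.2) + (-0.8)·(-0.8) + (1.2)·(1.2) + (-1.8)·(-1.8)) / 4 = 6.8/4 = 1.7

S is symmetric (S[j,i] = S[i,j]). Assembling:

S = [[4.3, -2.15],
 [-2.15, 1.7]]


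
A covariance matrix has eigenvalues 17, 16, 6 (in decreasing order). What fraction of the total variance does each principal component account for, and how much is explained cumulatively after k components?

Step 1 — total variance = trace(Sigma) = Σ λ_i = 17 + 16 + 6 = 39.

Step 2 — fraction explained by component i = λ_i / Σ λ:
  PC1: 17/39 = 0.4359
  PC2: 16/39 = 0.4103
  PC3: 6/39 = 0.1538

Step 3 — cumulative fraction after k components = (λ_1 + ... + λ_k) / Σ λ:
  k = 1: 17/39 = 0.4359
  k = 2: (17 + 16)/39 = 33/39 = 0.8462
  k = 3: (17 + 16 + 6)/39 = 39/39 = 1

Summary (fraction, with percent):

explained: PC1 0.4359 (43.59%), PC2 0.4103 (41.03%), PC3 0.1538 (15.38%);  cumulative: 0.4359, 0.8462, 1


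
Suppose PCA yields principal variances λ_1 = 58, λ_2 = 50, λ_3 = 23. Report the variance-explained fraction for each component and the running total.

Step 1 — total variance = trace(Sigma) = Σ λ_i = 58 + 50 + 23 = 131.

Step 2 — fraction explained by component i = λ_i / Σ λ:
  PC1: 58/131 = 0.4427
  PC2: 50/131 = 0.3817
  PC3: 23/131 = 0.1756

Step 3 — cumulative fraction after k components = (λ_1 + ... + λ_k) / Σ λ:
  k = 1: 58/131 = 0.4427
  k = 2: (58 + 50)/131 = 108/131 = 0.8244
  k = 3: (58 + 50 + 23)/131 = 131/131 = 1

Summary (fraction, with percent):

explained: PC1 0.4427 (44.27%), PC2 0.3817 (38.17%), PC3 0.1756 (17.56%);  cumulative: 0.4427, 0.8244, 1


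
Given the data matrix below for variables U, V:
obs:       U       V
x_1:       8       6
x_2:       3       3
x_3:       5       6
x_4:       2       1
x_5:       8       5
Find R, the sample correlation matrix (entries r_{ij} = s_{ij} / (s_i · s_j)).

Step 1 — column means:
  mean(U) = (8 + 3 + 5 + 2 + 8) / 5 = 26/5 = 5.2
  mean(V) = (6 + 3 + 6 + 1 + 5) / 5 = 21/5 = 4.2

Step 2 — sample variances and covariances s[i,j] = (1/(n-1)) · Σ_k (x_{k,i} - mean_i) · (x_{k,j} - mean_j), with n-1 = 4:
  s[U,U] = ((2.8)·(2.8) + (-2.2)·(-2.2) + (-0.2)·(-0.2) + (-3.2)·(-3.2) + (2.8)·(2.8)) / 4 = 30.8/4 = 7.7
  s[U,V] = ((2.8)·(1.8) + (-2.2)·(-1.2) + (-0.2)·(1.8) + (-3.2)·(-3.2) + (2.8)·(0.8)) / 4 = 19.8/4 = 4.95
  s[V,V] = ((1.8)·(1.8) + (-1.2)·(-1.2) + (1.8)·(1.8) + (-3.2)·(-3.2) + (0.8)·(0.8)) / 4 = 18.8/4 = 4.7
  Sample standard deviations s_i = √(s[i,i]):
  s(U) = √(7.7) = 2.7749
  s(V) = √(4.7) = 2.1679

Step 3 — r_{ij} = s_{ij} / (s_i · s_j):
  r[U,U] = 1 (diagonal).
  r[U,V] = 4.95 / (2.7749 · 2.1679) = 4.95 / 6.0158 = 0.8228
  r[V,V] = 1 (diagonal).

R is symmetric with unit diagonal. Assembling:

R = [[1, 0.8228],
 [0.8228, 1]]


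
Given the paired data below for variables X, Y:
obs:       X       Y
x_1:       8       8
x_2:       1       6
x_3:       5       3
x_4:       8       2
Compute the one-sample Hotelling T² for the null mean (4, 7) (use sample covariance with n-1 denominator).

Step 1 — sample mean vector:
  mean(X) = (8 + 1 + 5 + 8) / 4 = 22/4 = 5.5
  mean(Y) = (8 + 6 + 3 + 2) / 4 = 19/4 = 4.75
  x̄ = (5.5, 4.75),  deviation x̄ - mu_0 = (5.5, 4.75) - (4, 7) = (1.5, -2.25).

Step 2 — sample covariance matrix, S[i,j] = (1/(n-1)) · Σ_k (x_{k,i} - mean_i) · (x_{k,j} - mean_j), divisor n-1 = 3:
  S[X,X] = ((2.5)·(2.5) + (-4.5)·(-4.5) + (-0.5)·(-0.5) + (2.5)·(2.5)) / 3 = 33/3 = 11
  S[X,Y] = ((2.5)·(3.25) + (-4.5)·(1.25) + (-0.5)·(-1.75) + (2.5)·(-2.75)) / 3 = -3.5/3 = -1.1667
  S[Y,Y] = ((3.25)·(3.25) + (1.25)·(1.25) + (-1.75)·(-1.75) + (-2.75)·(-2.75)) / 3 = 22.75/3 = 7.5833
  S = [[11, -1.1667],
 [-1.1667, 7.5833]].

Step 3 — invert S. det(S) = 11·7.5833 - (-1.1667)² = 82.0556.
  S^{-1} = (1/det) · [[d, -b], [-b, a]] = [[0.0924, 0.0142],
 [0.0142, 0.1341]].

Step 4 — quadratic form (x̄ - mu_0)^T · S^{-1} · (x̄ - mu_0):
  S^{-1} · (x̄ - mu_0) = (0.1066, -0.2803),
  (x̄ - mu_0)^T · [...] = (1.5)·(0.1066) + (-2.25)·(-0.2803) = 0.7906.

Step 5 — scale by n: T² = 4 · 0.7906 = 3.1625.

T² ≈ 3.1625


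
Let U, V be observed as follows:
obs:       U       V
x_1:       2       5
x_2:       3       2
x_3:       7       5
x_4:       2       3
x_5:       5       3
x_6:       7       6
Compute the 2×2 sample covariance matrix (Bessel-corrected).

Step 1 — column means:
  mean(U) = (2 + 3 + 7 + 2 + 5 + 7) / 6 = 26/6 = 4.3333
  mean(V) = (5 + 2 + 5 + 3 + 3 + 6) / 6 = 24/6 = 4

Step 2 — sample covariance S[i,j] = (1/(n-1)) · Σ_k (x_{k,i} - mean_i) · (x_{k,j} - mean_j), with n-1 = 5.
  S[U,U] = ((-2.3333)·(-2.3333) + (-1.3333)·(-1.3333) + (2.6667)·(2.6667) + (-2.3333)·(-2.3333) + (0.6667)·(0.6667) + (2.6667)·(2.6667)) / 5 = 27.3333/5 = 5.4667
  S[U,V] = ((-2.3333)·(1) + (-1.3333)·(-2) + (2.6667)·(1) + (-2.3333)·(-1) + (0.6667)·(-1) + (2.6667)·(2)) / 5 = 10/5 = 2
  S[V,V] = ((1)·(1) + (-2)·(-2) + (1)·(1) + (-1)·(-1) + (-1)·(-1) + (2)·(2)) / 5 = 12/5 = 2.4

S is symmetric (S[j,i] = S[i,j]). Assembling:

S = [[5.4667, 2],
 [2, 2.4]]


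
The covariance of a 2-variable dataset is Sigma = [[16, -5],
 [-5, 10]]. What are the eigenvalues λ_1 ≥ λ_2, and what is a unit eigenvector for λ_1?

Step 1 — characteristic polynomial of 2×2 Sigma:
  det(Sigma - λI) = λ² - trace · λ + det = 0.
  trace = 16 + 10 = 26, det = 16·10 - (-5)² = 135.
Step 2 — discriminant:
  Δ = trace² - 4·det = 676 - 540 = 136.
Step 3 — eigenvalues:
  λ = (trace ± √Δ)/2 = (26 ± 11.6619)/2,
  λ_1 = 18.831,  λ_2 = 7.169.

Step 4 — unit eigenvector for λ_1: solve (Sigma - λ_1 I)v = 0. First row:
  (16 - 18.831)·v_x + (-5)·v_y = 0, i.e. (-2.831)·v_x + (-5)·v_y = 0,
  so v ∝ (b, λ_1 - a) = (-5, 2.831); multiply by -1 so the first entry is positive: u = (5, -2.831).
  ||u|| = √((5)² + (-2.831)²) = √(33.0143) ≈ 5.7458,
  v_1 = u/||u|| ≈ (0.8702, -0.4927) (||v_1|| = 1).

λ_1 = 18.831,  λ_2 = 7.169;  v_1 ≈ (0.8702, -0.4927)


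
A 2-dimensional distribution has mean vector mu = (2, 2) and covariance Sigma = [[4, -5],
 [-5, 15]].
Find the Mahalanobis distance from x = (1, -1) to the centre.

Step 1 — centre the observation: (x - mu) = (-1, -3).

Step 2 — invert Sigma. det(Sigma) = 4·15 - (-5)² = 35.
  Sigma^{-1} = (1/det) · [[d, -b], [-b, a]] = [[0.4286, 0.1429],
 [0.1429, 0.1143]].

Step 3 — form the quadratic (x - mu)^T · Sigma^{-1} · (x - mu):
  Sigma^{-1} · (x - mu) = (-0.8571, -0.4857).
  (x - mu)^T · [Sigma^{-1} · (x - mu)] = (-1)·(-0.8571) + (-3)·(-0.4857) = 2.3143.

Step 4 — take square root: d = √(2.3143) ≈ 1.5213.

d(x, mu) = √(2.3143) ≈ 1.5213


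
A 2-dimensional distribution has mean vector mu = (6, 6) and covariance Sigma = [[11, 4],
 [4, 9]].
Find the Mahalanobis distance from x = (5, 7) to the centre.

Step 1 — centre the observation: (x - mu) = (-1, 1).

Step 2 — invert Sigma. det(Sigma) = 11·9 - (4)² = 83.
  Sigma^{-1} = (1/det) · [[d, -b], [-b, a]] = [[0.1084, -0.0482],
 [-0.0482, 0.1325]].

Step 3 — form the quadratic (x - mu)^T · Sigma^{-1} · (x - mu):
  Sigma^{-1} · (x - mu) = (-0.1566, 0.1807).
  (x - mu)^T · [Sigma^{-1} · (x - mu)] = (-1)·(-0.1566) + (1)·(0.1807) = 0.3373.

Step 4 — take square root: d = √(0.3373) ≈ 0.5808.

d(x, mu) = √(0.3373) ≈ 0.5808


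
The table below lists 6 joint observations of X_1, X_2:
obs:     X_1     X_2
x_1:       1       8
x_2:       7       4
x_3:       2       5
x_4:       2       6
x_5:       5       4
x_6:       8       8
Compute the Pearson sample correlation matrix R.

Step 1 — column means:
  mean(X_1) = (1 + 7 + 2 + 2 + 5 + 8) / 6 = 25/6 = 4.1667
  mean(X_2) = (8 + 4 + 5 + 6 + 4 + 8) / 6 = 35/6 = 5.8333

Step 2 — sample variances and covariances s[i,j] = (1/(n-1)) · Σ_k (x_{k,i} - mean_i) · (x_{k,j} - mean_j), with n-1 = 5:
  s[X_1,X_1] = ((-3.1667)·(-3.1667) + (2.8333)·(2.8333) + (-2.1667)·(-2.1667) + (-2.1667)·(-2.1667) + (0.8333)·(0.8333) + (3.8333)·(3.8333)) / 5 = 42.8333/5 = 8.5667
  s[X_1,X_2] = ((-3.1667)·(2.1667) + (2.8333)·(-1.8333) + (-2.1667)·(-0.8333) + (-2.1667)·(0.1667) + (0.8333)·(-1.8333) + (3.8333)·(2.1667)) / 5 = -3.8333/5 = -0.7667
  s[X_2,X_2] = ((2.1667)·(2.1667) + (-1.8333)·(-1.8333) + (-0.8333)·(-0.8333) + (0.1667)·(0.1667) + (-1.8333)·(-1.8333) + (2.1667)·(2.1667)) / 5 = 16.8333/5 = 3.3667
  Sample standard deviations s_i = √(s[i,i]):
  s(X_1) = √(8.5667) = 2.9269
  s(X_2) = √(3.3667) = 1.8348

Step 3 — r_{ij} = s_{ij} / (s_i · s_j):
  r[X_1,X_1] = 1 (diagonal).
  r[X_1,X_2] = -0.7667 / (2.9269 · 1.8348) = -0.7667 / 5.3704 = -0.1428
  r[X_2,X_2] = 1 (diagonal).

R is symmetric with unit diagonal. Assembling:

R = [[1, -0.1428],
 [-0.1428, 1]]


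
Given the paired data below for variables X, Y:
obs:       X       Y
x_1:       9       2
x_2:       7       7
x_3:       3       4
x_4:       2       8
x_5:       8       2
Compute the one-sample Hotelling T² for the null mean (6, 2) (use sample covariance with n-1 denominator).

Step 1 — sample mean vector:
  mean(X) = (9 + 7 + 3 + 2 + 8) / 5 = 29/5 = 5.8
  mean(Y) = (2 + 7 + 4 + 8 + 2) / 5 = 23/5 = 4.6
  x̄ = (5.8, 4.6),  deviation x̄ - mu_0 = (5.8, 4.6) - (6, 2) = (-0.2, 2.6).

Step 2 — sample covariance matrix, S[i,j] = (1/(n-1)) · Σ_k (x_{k,i} - mean_i) · (x_{k,j} - mean_j), divisor n-1 = 4:
  S[X,X] = ((3.2)·(3.2) + (1.2)·(1.2) + (-2.8)·(-2.8) + (-3.8)·(-3.8) + (2.2)·(2.2)) / 4 = 38.8/4 = 9.7
  S[X,Y] = ((3.2)·(-2.6) + (1.2)·(2.4) + (-2.8)·(-0.6) + (-3.8)·(3.4) + (2.2)·(-2.6)) / 4 = -22.4/4 = -5.6
  S[Y,Y] = ((-2.6)·(-2.6) + (2.4)·(2.4) + (-0.6)·(-0.6) + (3.4)·(3.4) + (-2.6)·(-2.6)) / 4 = 31.2/4 = 7.8
  S = [[9.7, -5.6],
 [-5.6, 7.8]].

Step 3 — invert S. det(S) = 9.7·7.8 - (-5.6)² = 44.3.
  S^{-1} = (1/det) · [[d, -b], [-b, a]] = [[0.1761, 0.1264],
 [0.1264, 0.219]].

Step 4 — quadratic form (x̄ - mu_0)^T · S^{-1} · (x̄ - mu_0):
  S^{-1} · (x̄ - mu_0) = (0.2935, 0.544),
  (x̄ - mu_0)^T · [...] = (-0.2)·(0.2935) + (2.6)·(0.544) = 1.3558.

Step 5 — scale by n: T² = 5 · 1.3558 = 6.7788.

T² ≈ 6.7788


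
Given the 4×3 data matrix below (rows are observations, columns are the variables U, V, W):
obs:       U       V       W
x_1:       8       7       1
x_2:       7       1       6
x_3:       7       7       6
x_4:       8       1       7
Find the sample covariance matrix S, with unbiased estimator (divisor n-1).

Step 1 — column means:
  mean(U) = (8 + 7 + 7 + 8) / 4 = 30/4 = 7.5
  mean(V) = (7 + 1 + 7 + 1) / 4 = 16/4 = 4
  mean(W) = (1 + 6 + 6 + 7) / 4 = 20/4 = 5

Step 2 — sample covariance S[i,j] = (1/(n-1)) · Σ_k (x_{k,i} - mean_i) · (x_{k,j} - mean_j), with n-1 = 3.
  S[U,U] = ((0.5)·(0.5) + (-0.5)·(-0.5) + (-0.5)·(-0.5) + (0.5)·(0.5)) / 3 = 1/3 = 0.3333
  S[U,V] = ((0.5)·(3) + (-0.5)·(-3) + (-0.5)·(3) + (0.5)·(-3)) / 3 = 0/3 = 0
  S[U,W] = ((0.5)·(-4) + (-0.5)·(1) + (-0.5)·(1) + (0.5)·(2)) / 3 = -2/3 = -0.6667
  S[V,V] = ((3)·(3) + (-3)·(-3) + (3)·(3) + (-3)·(-3)) / 3 = 36/3 = 12
  S[V,W] = ((3)·(-4) + (-3)·(1) + (3)·(1) + (-3)·(2)) / 3 = -18/3 = -6
  S[W,W] = ((-4)·(-4) + (1)·(1) + (1)·(1) + (2)·(2)) / 3 = 22/3 = 7.3333

S is symmetric (S[j,i] = S[i,j]). Assembling:

S = [[0.3333, 0, -0.6667],
 [0, 12, -6],
 [-0.6667, -6, 7.3333]]


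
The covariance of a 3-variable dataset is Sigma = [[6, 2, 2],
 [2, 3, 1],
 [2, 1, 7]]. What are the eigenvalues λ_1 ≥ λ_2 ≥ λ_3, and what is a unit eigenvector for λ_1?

Step 1 — characteristic polynomial p(λ) = det(λI - Sigma) = λ³ - tr·λ² + c_1·λ - det, where tr = trace, c_1 = sum of the principal 2×2 minors, det = det(Sigma):
  tr = 6 + 3 + 7 = 16,
  c_1 = (6·3 - (2)²) + (6·7 - (2)²) + (3·7 - (1)²) = 14 + 38 + 20 = 72,
  det = 6·(3·7 - (1)²) - (2)·((2)·7 - (1)·(2)) + (2)·((2)·(1) - 3·(2)) = 6·(20) - (2)·(12) + (2)·(-4) = 88.
  So p(λ) = λ³ - 16λ² + 72λ - 88.
Step 2 — look for an integer root (rational root theorem: any rational root is an integer divisor of 88). Testing λ = 2:
  p(2) = 8 - 64 + 144 - 88 = 0  ✓
  Dividing out (λ - 2): p(λ) = (λ - 2)(λ² - 14λ + 44).
Step 3 — remaining eigenvalues from the quadratic λ² - 14λ + 44 = 0:
  Δ = 14² - 4·44 = 196 - 176 = 20,  λ = (14 ± √20)/2 = (14 ± 4.4721)/2 ≈ 9.2361 or 4.7639.
  Sorted: λ_1 = 9.2361,  λ_2 = 4.7639,  λ_3 = 2  (check: sum = 16 = tr ✓).

Step 4 — unit eigenvector for λ_1 ≈ 9.2361: v spans the null space of (Sigma - λ_1 I), whose rows are
  r_1 = (-3.2361, 2, 2),  r_2 = (2, -6.2361, 1),  r_3 = (2, 1, -2.2361).
  v is orthogonal to every row, so take v ∝ r_1 × r_2 = ((2)·(1) - (2)·(-6.2361), (2)·(2) - (-3.2361)·(1), (-3.2361)·(-6.2361) - (2)·(2)) ≈ (14.4721, 7.2361, 16.1803).
  Let u = (14.4721, 7.2361, 16.1803).
  ||u|| = √((14.4721)² + (7.2361)² + (16.1803)²) = √(523.6068) ≈ 22.8825,  v_1 = u/||u|| ≈ (0.6325, 0.3162, 0.7071) (||v_1|| = 1).

λ_1 = 9.2361,  λ_2 = 4.7639,  λ_3 = 2;  v_1 ≈ (0.6325, 0.3162, 0.7071)


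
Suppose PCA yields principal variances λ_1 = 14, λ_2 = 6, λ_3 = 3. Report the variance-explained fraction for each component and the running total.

Step 1 — total variance = trace(Sigma) = Σ λ_i = 14 + 6 + 3 = 23.

Step 2 — fraction explained by component i = λ_i / Σ λ:
  PC1: 14/23 = 0.6087
  PC2: 6/23 = 0.2609
  PC3: 3/23 = 0.1304

Step 3 — cumulative fraction after k components = (λ_1 + ... + λ_k) / Σ λ:
  k = 1: 14/23 = 0.6087
  k = 2: (14 + 6)/23 = 20/23 = 0.8696
  k = 3: (14 + 6 + 3)/23 = 23/23 = 1

Summary (fraction, with percent):

explained: PC1 0.6087 (60.87%), PC2 0.2609 (26.09%), PC3 0.1304 (13.04%);  cumulative: 0.6087, 0.8696, 1


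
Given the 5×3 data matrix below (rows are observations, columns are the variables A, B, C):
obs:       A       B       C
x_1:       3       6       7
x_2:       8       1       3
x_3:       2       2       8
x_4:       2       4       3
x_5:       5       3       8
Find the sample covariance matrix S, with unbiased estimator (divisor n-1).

Step 1 — column means:
  mean(A) = (3 + 8 + 2 + 2 + 5) / 5 = 20/5 = 4
  mean(B) = (6 + 1 + 2 + 4 + 3) / 5 = 16/5 = 3.2
  mean(C) = (7 + 3 + 8 + 3 + 8) / 5 = 29/5 = 5.8

Step 2 — sample covariance S[i,j] = (1/(n-1)) · Σ_k (x_{k,i} - mean_i) · (x_{k,j} - mean_j), with n-1 = 4.
  S[A,A] = ((-1)·(-1) + (4)·(4) + (-2)·(-2) + (-2)·(-2) + (1)·(1)) / 4 = 26/4 = 6.5
  S[A,B] = ((-1)·(2.8) + (4)·(-2.2) + (-2)·(-1.2) + (-2)·(0.8) + (1)·(-0.2)) / 4 = -11/4 = -2.75
  S[A,C] = ((-1)·(1.2) + (4)·(-2.8) + (-2)·(2.2) + (-2)·(-2.8) + (1)·(2.2)) / 4 = -9/4 = -2.25
  S[B,B] = ((2.8)·(2.8) + (-2.2)·(-2.2) + (-1.2)·(-1.2) + (0.8)·(0.8) + (-0.2)·(-0.2)) / 4 = 14.8/4 = 3.7
  S[B,C] = ((2.8)·(1.2) + (-2.2)·(-2.8) + (-1.2)·(2.2) + (0.8)·(-2.8) + (-0.2)·(2.2)) / 4 = 4.2/4 = 1.05
  S[C,C] = ((1.2)·(1.2) + (-2.8)·(-2.8) + (2.2)·(2.2) + (-2.8)·(-2.8) + (2.2)·(2.2)) / 4 = 26.8/4 = 6.7

S is symmetric (S[j,i] = S[i,j]). Assembling:

S = [[6.5, -2.75, -2.25],
 [-2.75, 3.7, 1.05],
 [-2.25, 1.05, 6.7]]


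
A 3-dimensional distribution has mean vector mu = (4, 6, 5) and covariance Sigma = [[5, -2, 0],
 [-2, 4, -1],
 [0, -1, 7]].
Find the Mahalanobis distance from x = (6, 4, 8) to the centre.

Step 1 — centre the observation: (x - mu) = (2, -2, 3).

Step 2 — invert Sigma (cofactor / det for 3×3, or solve directly):
  Sigma^{-1} = [[0.2523, 0.1308, 0.0187],
 [0.1308, 0.3271, 0.0467],
 [0.0187, 0.0467, 0.1495]].

Step 3 — form the quadratic (x - mu)^T · Sigma^{-1} · (x - mu):
  Sigma^{-1} · (x - mu) = (0.2991, -0.2523, 0.3925).
  (x - mu)^T · [Sigma^{-1} · (x - mu)] = (2)·(0.2991) + (-2)·(-0.2523) + (3)·(0.3925) = 2.2804.

Step 4 — take square root: d = √(2.2804) ≈ 1.5101.

d(x, mu) = √(2.2804) ≈ 1.5101


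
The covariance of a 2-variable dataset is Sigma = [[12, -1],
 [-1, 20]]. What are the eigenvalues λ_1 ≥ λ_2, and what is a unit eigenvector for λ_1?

Step 1 — characteristic polynomial of 2×2 Sigma:
  det(Sigma - λI) = λ² - trace · λ + det = 0.
  trace = 12 + 20 = 32, det = 12·20 - (-1)² = 239.
Step 2 — discriminant:
  Δ = trace² - 4·det = 1024 - 956 = 68.
Step 3 — eigenvalues:
  λ = (trace ± √Δ)/2 = (32 ± 8.2462)/2,
  λ_1 = 20.1231,  λ_2 = 11.8769.

Step 4 — unit eigenvector for λ_1: solve (Sigma - λ_1 I)v = 0. First row:
  (12 - 20.1231)·v_x + (-1)·v_y = 0, i.e. (-8.1231)·v_x + (-1)·v_y = 0,
  so v ∝ (b, λ_1 - a) = (-1, 8.1231); multiply by -1 so the first entry is positive: u = (1, -8.1231).
  ||u|| = √((1)² + (-8.1231)²) = √(66.9848) ≈ 8.1844,
  v_1 = u/||u|| ≈ (0.1222, -0.9925) (||v_1|| = 1).

λ_1 = 20.1231,  λ_2 = 11.8769;  v_1 ≈ (0.1222, -0.9925)


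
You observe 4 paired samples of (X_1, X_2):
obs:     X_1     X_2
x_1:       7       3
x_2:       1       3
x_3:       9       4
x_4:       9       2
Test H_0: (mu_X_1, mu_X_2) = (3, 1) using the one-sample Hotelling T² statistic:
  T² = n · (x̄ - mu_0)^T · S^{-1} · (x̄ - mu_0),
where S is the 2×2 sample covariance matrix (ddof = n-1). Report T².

Step 1 — sample mean vector:
  mean(X_1) = (7 + 1 + 9 + 9) / 4 = 26/4 = 6.5
  mean(X_2) = (3 + 3 + 4 + 2) / 4 = 12/4 = 3
  x̄ = (6.5, 3),  deviation x̄ - mu_0 = (6.5, 3) - (3, 1) = (3.5, 2).

Step 2 — sample covariance matrix, S[i,j] = (1/(n-1)) · Σ_k (x_{k,i} - mean_i) · (x_{k,j} - mean_j), divisor n-1 = 3:
  S[X_1,X_1] = ((0.5)·(0.5) + (-5.5)·(-5.5) + (2.5)·(2.5) + (2.5)·(2.5)) / 3 = 43/3 = 14.3333
  S[X_1,X_2] = ((0.5)·(0) + (-5.5)·(0) + (2.5)·(1) + (2.5)·(-1)) / 3 = 0/3 = 0
  S[X_2,X_2] = ((0)·(0) + (0)·(0) + (1)·(1) + (-1)·(-1)) / 3 = 2/3 = 0.6667
  S = [[14.3333, 0],
 [0, 0.6667]].

Step 3 — invert S. det(S) = 14.3333·0.6667 - (0)² = 9.5556.
  S^{-1} = (1/det) · [[d, -b], [-b, a]] = [[0.0698, 0],
 [0, 1.5]].

Step 4 — quadratic form (x̄ - mu_0)^T · S^{-1} · (x̄ - mu_0):
  S^{-1} · (x̄ - mu_0) = (0.2442, 3),
  (x̄ - mu_0)^T · [...] = (3.5)·(0.2442) + (2)·(3) = 6.8547.

Step 5 — scale by n: T² = 4 · 6.8547 = 27.4186.

T² ≈ 27.4186


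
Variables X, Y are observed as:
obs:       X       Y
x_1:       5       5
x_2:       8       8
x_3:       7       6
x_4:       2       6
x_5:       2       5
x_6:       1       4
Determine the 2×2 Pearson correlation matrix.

Step 1 — column means:
  mean(X) = (5 + 8 + 7 + 2 + 2 + 1) / 6 = 25/6 = 4.1667
  mean(Y) = (5 + 8 + 6 + 6 + 5 + 4) / 6 = 34/6 = 5.6667

Step 2 — sample variances and covariances s[i,j] = (1/(n-1)) · Σ_k (x_{k,i} - mean_i) · (x_{k,j} - mean_j), with n-1 = 5:
  s[X,X] = ((0.8333)·(0.8333) + (3.8333)·(3.8333) + (2.8333)·(2.8333) + (-2.1667)·(-2.1667) + (-2.1667)·(-2.1667) + (-3.1667)·(-3.1667)) / 5 = 42.8333/5 = 8.5667
  s[X,Y] = ((0.8333)·(-0.6667) + (3.8333)·(2.3333) + (2.8333)·(0.3333) + (-2.1667)·(0.3333) + (-2.1667)·(-0.6667) + (-3.1667)·(-1.6667)) / 5 = 15.3333/5 = 3.0667
  s[Y,Y] = ((-0.6667)·(-0.6667) + (2.3333)·(2.3333) + (0.3333)·(0.3333) + (0.3333)·(0.3333) + (-0.6667)·(-0.6667) + (-1.6667)·(-1.6667)) / 5 = 9.3333/5 = 1.8667
  Sample standard deviations s_i = √(s[i,i]):
  s(X) = √(8.5667) = 2.9269
  s(Y) = √(1.8667) = 1.3663

Step 3 — r_{ij} = s_{ij} / (s_i · s_j):
  r[X,X] = 1 (diagonal).
  r[X,Y] = 3.0667 / (2.9269 · 1.3663) = 3.0667 / 3.9989 = 0.7669
  r[Y,Y] = 1 (diagonal).

R is symmetric with unit diagonal. Assembling:

R = [[1, 0.7669],
 [0.7669, 1]]


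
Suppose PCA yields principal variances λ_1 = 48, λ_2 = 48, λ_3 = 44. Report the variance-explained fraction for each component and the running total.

Step 1 — total variance = trace(Sigma) = Σ λ_i = 48 + 48 + 44 = 140.

Step 2 — fraction explained by component i = λ_i / Σ λ:
  PC1: 48/140 = 0.3429
  PC2: 48/140 = 0.3429
  PC3: 44/140 = 0.3143

Step 3 — cumulative fraction after k components = (λ_1 + ... + λ_k) / Σ λ:
  k = 1: 48/140 = 0.3429
  k = 2: (48 + 48)/140 = 96/140 = 0.6857
  k = 3: (48 + 48 + 44)/140 = 140/140 = 1

Summary (fraction, with percent):

explained: PC1 0.3429 (34.29%), PC2 0.3429 (34.29%), PC3 0.3143 (31.43%);  cumulative: 0.3429, 0.6857, 1


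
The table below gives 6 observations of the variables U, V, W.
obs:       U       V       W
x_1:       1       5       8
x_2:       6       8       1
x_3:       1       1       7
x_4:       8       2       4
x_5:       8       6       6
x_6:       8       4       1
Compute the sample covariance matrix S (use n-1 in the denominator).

Step 1 — column means:
  mean(U) = (1 + 6 + 1 + 8 + 8 + 8) / 6 = 32/6 = 5.3333
  mean(V) = (5 + 8 + 1 + 2 + 6 + 4) / 6 = 26/6 = 4.3333
  mean(W) = (8 + 1 + 7 + 4 + 6 + 1) / 6 = 27/6 = 4.5

Step 2 — sample covariance S[i,j] = (1/(n-1)) · Σ_k (x_{k,i} - mean_i) · (x_{k,j} - mean_j), with n-1 = 5.
  S[U,U] = ((-4.3333)·(-4.3333) + (0.6667)·(0.6667) + (-4.3333)·(-4.3333) + (2.6667)·(2.6667) + (2.6667)·(2.6667) + (2.6667)·(2.6667)) / 5 = 59.3333/5 = 11.8667
  S[U,V] = ((-4.3333)·(0.6667) + (0.6667)·(3.6667) + (-4.3333)·(-3.3333) + (2.6667)·(-2.3333) + (2.6667)·(1.6667) + (2.6667)·(-0.3333)) / 5 = 11.3333/5 = 2.2667
  S[U,W] = ((-4.3333)·(3.5) + (0.6667)·(-3.5) + (-4.3333)·(2.5) + (2.6667)·(-0.5) + (2.6667)·(1.5) + (2.6667)·(-3.5)) / 5 = -35/5 = -7
  S[V,V] = ((0.6667)·(0.6667) + (3.6667)·(3.6667) + (-3.3333)·(-3.3333) + (-2.3333)·(-2.3333) + (1.6667)·(1.6667) + (-0.3333)·(-0.3333)) / 5 = 33.3333/5 = 6.6667
  S[V,W] = ((0.6667)·(3.5) + (3.6667)·(-3.5) + (-3.3333)·(2.5) + (-2.3333)·(-0.5) + (1.6667)·(1.5) + (-0.3333)·(-3.5)) / 5 = -14/5 = -2.8
  S[W,W] = ((3.5)·(3.5) + (-3.5)·(-3.5) + (2.5)·(2.5) + (-0.5)·(-0.5) + (1.5)·(1.5) + (-3.5)·(-3.5)) / 5 = 45.5/5 = 9.1

S is symmetric (S[j,i] = S[i,j]). Assembling:

S = [[11.8667, 2.2667, -7],
 [2.2667, 6.6667, -2.8],
 [-7, -2.8, 9.1]]


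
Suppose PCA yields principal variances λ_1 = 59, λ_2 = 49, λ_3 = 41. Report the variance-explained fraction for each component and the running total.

Step 1 — total variance = trace(Sigma) = Σ λ_i = 59 + 49 + 41 = 149.

Step 2 — fraction explained by component i = λ_i / Σ λ:
  PC1: 59/149 = 0.396
  PC2: 49/149 = 0.3289
  PC3: 41/149 = 0.2752

Step 3 — cumulative fraction after k components = (λ_1 + ... + λ_k) / Σ λ:
  k = 1: 59/149 = 0.396
  k = 2: (59 + 49)/149 = 108/149 = 0.7248
  k = 3: (59 + 49 + 41)/149 = 149/149 = 1

Summary (fraction, with percent):

explained: PC1 0.396 (39.6%), PC2 0.3289 (32.89%), PC3 0.2752 (27.52%);  cumulative: 0.396, 0.7248, 1


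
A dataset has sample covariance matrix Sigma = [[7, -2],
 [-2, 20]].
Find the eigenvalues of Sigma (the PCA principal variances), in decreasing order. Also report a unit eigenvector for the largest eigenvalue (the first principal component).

Step 1 — characteristic polynomial of 2×2 Sigma:
  det(Sigma - λI) = λ² - trace · λ + det = 0.
  trace = 7 + 20 = 27, det = 7·20 - (-2)² = 136.
Step 2 — discriminant:
  Δ = trace² - 4·det = 729 - 544 = 185.
Step 3 — eigenvalues:
  λ = (trace ± √Δ)/2 = (27 ± 13.6015)/2,
  λ_1 = 20.3007,  λ_2 = 6.6993.

Step 4 — unit eigenvector for λ_1: solve (Sigma - λ_1 I)v = 0. First row:
  (7 - 20.3007)·v_x + (-2)·v_y = 0, i.e. (-13.3007)·v_x + (-2)·v_y = 0,
  so v ∝ (b, λ_1 - a) = (-2, 13.3007); multiply by -1 so the first entry is positive: u = (2, -13.3007).
  ||u|| = √((2)² + (-13.3007)²) = √(180.9096) ≈ 13.4503,
  v_1 = u/||u|| ≈ (0.1487, -0.9889) (||v_1|| = 1).

λ_1 = 20.3007,  λ_2 = 6.6993;  v_1 ≈ (0.1487, -0.9889)


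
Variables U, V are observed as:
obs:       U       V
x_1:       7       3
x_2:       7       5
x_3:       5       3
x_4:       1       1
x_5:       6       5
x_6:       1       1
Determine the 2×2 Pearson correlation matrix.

Step 1 — column means:
  mean(U) = (7 + 7 + 5 + 1 + 6 + 1) / 6 = 27/6 = 4.5
  mean(V) = (3 + 5 + 3 + 1 + 5 + 1) / 6 = 18/6 = 3

Step 2 — sample variances and covariances s[i,j] = (1/(n-1)) · Σ_k (x_{k,i} - mean_i) · (x_{k,j} - mean_j), with n-1 = 5:
  s[U,U] = ((2.5)·(2.5) + (2.5)·(2.5) + (0.5)·(0.5) + (-3.5)·(-3.5) + (1.5)·(1.5) + (-3.5)·(-3.5)) / 5 = 39.5/5 = 7.9
  s[U,V] = ((2.5)·(0) + (2.5)·(2) + (0.5)·(0) + (-3.5)·(-2) + (1.5)·(2) + (-3.5)·(-2)) / 5 = 22/5 = 4.4
  s[V,V] = ((0)·(0) + (2)·(2) + (0)·(0) + (-2)·(-2) + (2)·(2) + (-2)·(-2)) / 5 = 16/5 = 3.2
  Sample standard deviations s_i = √(s[i,i]):
  s(U) = √(7.9) = 2.8107
  s(V) = √(3.2) = 1.7889

Step 3 — r_{ij} = s_{ij} / (s_i · s_j):
  r[U,U] = 1 (diagonal).
  r[U,V] = 4.4 / (2.8107 · 1.7889) = 4.4 / 5.0279 = 0.8751
  r[V,V] = 1 (diagonal).

R is symmetric with unit diagonal. Assembling:

R = [[1, 0.8751],
 [0.8751, 1]]


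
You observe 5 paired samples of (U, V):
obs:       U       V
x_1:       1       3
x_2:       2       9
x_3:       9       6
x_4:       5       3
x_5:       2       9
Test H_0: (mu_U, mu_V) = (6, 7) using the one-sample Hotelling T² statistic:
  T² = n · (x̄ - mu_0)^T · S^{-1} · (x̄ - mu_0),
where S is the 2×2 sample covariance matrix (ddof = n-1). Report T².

Step 1 — sample mean vector:
  mean(U) = (1 + 2 + 9 + 5 + 2) / 5 = 19/5 = 3.8
  mean(V) = (3 + 9 + 6 + 3 + 9) / 5 = 30/5 = 6
  x̄ = (3.8, 6),  deviation x̄ - mu_0 = (3.8, 6) - (6, 7) = (-2.2, -1).

Step 2 — sample covariance matrix, S[i,j] = (1/(n-1)) · Σ_k (x_{k,i} - mean_i) · (x_{k,j} - mean_j), divisor n-1 = 4:
  S[U,U] = ((-2.8)·(-2.8) + (-1.8)·(-1.8) + (5.2)·(5.2) + (1.2)·(1.2) + (-1.8)·(-1.8)) / 4 = 42.8/4 = 10.7
  S[U,V] = ((-2.8)·(-3) + (-1.8)·(3) + (5.2)·(0) + (1.2)·(-3) + (-1.8)·(3)) / 4 = -6/4 = -1.5
  S[V,V] = ((-3)·(-3) + (3)·(3) + (0)·(0) + (-3)·(-3) + (3)·(3)) / 4 = 36/4 = 9
  S = [[10.7, -1.5],
 [-1.5, 9]].

Step 3 — invert S. det(S) = 10.7·9 - (-1.5)² = 94.05.
  S^{-1} = (1/det) · [[d, -b], [-b, a]] = [[0.0957, 0.0159],
 [0.0159, 0.1138]].

Step 4 — quadratic form (x̄ - mu_0)^T · S^{-1} · (x̄ - mu_0):
  S^{-1} · (x̄ - mu_0) = (-0.2265, -0.1489),
  (x̄ - mu_0)^T · [...] = (-2.2)·(-0.2265) + (-1)·(-0.1489) = 0.6471.

Step 5 — scale by n: T² = 5 · 0.6471 = 3.2355.

T² ≈ 3.2355


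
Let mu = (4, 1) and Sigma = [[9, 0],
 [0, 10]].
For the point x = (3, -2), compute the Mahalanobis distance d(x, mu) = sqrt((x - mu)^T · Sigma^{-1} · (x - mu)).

Step 1 — centre the observation: (x - mu) = (-1, -3).

Step 2 — invert Sigma. det(Sigma) = 9·10 - (0)² = 90.
  Sigma^{-1} = (1/det) · [[d, -b], [-b, a]] = [[0.1111, 0],
 [0, 0.1]].

Step 3 — form the quadratic (x - mu)^T · Sigma^{-1} · (x - mu):
  Sigma^{-1} · (x - mu) = (-0.1111, -0.3).
  (x - mu)^T · [Sigma^{-1} · (x - mu)] = (-1)·(-0.1111) + (-3)·(-0.3) = 1.0111.

Step 4 — take square root: d = √(1.0111) ≈ 1.0055.

d(x, mu) = √(1.0111) ≈ 1.0055


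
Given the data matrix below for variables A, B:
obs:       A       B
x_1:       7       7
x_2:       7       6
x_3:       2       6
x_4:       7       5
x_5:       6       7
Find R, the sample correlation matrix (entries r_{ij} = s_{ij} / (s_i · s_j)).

Step 1 — column means:
  mean(A) = (7 + 7 + 2 + 7 + 6) / 5 = 29/5 = 5.8
  mean(B) = (7 + 6 + 6 + 5 + 7) / 5 = 31/5 = 6.2

Step 2 — sample variances and covariances s[i,j] = (1/(n-1)) · Σ_k (x_{k,i} - mean_i) · (x_{k,j} - mean_j), with n-1 = 4:
  s[A,A] = ((1.2)·(1.2) + (1.2)·(1.2) + (-3.8)·(-3.8) + (1.2)·(1.2) + (0.2)·(0.2)) / 4 = 18.8/4 = 4.7
  s[A,B] = ((1.2)·(0.8) + (1.2)·(-0.2) + (-3.8)·(-0.2) + (1.2)·(-1.2) + (0.2)·(0.8)) / 4 = 0.2/4 = 0.05
  s[B,B] = ((0.8)·(0.8) + (-0.2)·(-0.2) + (-0.2)·(-0.2) + (-1.2)·(-1.2) + (0.8)·(0.8)) / 4 = 2.8/4 = 0.7
  Sample standard deviations s_i = √(s[i,i]):
  s(A) = √(4.7) = 2.1679
  s(B) = √(0.7) = 0.8367

Step 3 — r_{ij} = s_{ij} / (s_i · s_j):
  r[A,A] = 1 (diagonal).
  r[A,B] = 0.05 / (2.1679 · 0.8367) = 0.05 / 1.8138 = 0.0276
  r[B,B] = 1 (diagonal).

R is symmetric with unit diagonal. Assembling:

R = [[1, 0.0276],
 [0.0276, 1]]
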